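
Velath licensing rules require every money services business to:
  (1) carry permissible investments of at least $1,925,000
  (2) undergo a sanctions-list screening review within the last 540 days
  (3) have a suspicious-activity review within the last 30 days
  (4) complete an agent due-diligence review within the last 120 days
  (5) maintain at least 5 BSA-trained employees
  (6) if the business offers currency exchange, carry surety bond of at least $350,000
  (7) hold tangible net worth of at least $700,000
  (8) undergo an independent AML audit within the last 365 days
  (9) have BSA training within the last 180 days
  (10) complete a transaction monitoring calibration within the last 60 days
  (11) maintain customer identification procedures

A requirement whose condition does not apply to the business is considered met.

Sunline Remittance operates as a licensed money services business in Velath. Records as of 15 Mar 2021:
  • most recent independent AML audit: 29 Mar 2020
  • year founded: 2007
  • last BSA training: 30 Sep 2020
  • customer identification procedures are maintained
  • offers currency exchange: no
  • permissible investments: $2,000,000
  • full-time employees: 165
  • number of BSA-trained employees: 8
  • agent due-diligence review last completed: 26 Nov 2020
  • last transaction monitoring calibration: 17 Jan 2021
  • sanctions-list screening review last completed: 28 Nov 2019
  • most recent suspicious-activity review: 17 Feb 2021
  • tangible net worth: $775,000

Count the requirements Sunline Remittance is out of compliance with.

0

1. permissible investments $2,000,000 ≥ $1,925,000 → met
2. sanctions-list screening review 473 days ago vs limit 540 → met
3. suspicious-activity review 26 days ago vs limit 30 → met
4. agent due-diligence review 109 days ago vs limit 120 → met
5. BSA-trained employees 8 ≥ 5 → met
6. condition 'offers currency exchange' does not hold → requirement n/a → met
7. tangible net worth $775,000 ≥ $700,000 → met
8. independent AML audit 351 days ago vs limit 365 → met
9. BSA training 166 days ago vs limit 180 → met
10. transaction monitoring calibration 57 days ago vs limit 60 → met
11. customer identification procedures present → met
Not met: 0 of 11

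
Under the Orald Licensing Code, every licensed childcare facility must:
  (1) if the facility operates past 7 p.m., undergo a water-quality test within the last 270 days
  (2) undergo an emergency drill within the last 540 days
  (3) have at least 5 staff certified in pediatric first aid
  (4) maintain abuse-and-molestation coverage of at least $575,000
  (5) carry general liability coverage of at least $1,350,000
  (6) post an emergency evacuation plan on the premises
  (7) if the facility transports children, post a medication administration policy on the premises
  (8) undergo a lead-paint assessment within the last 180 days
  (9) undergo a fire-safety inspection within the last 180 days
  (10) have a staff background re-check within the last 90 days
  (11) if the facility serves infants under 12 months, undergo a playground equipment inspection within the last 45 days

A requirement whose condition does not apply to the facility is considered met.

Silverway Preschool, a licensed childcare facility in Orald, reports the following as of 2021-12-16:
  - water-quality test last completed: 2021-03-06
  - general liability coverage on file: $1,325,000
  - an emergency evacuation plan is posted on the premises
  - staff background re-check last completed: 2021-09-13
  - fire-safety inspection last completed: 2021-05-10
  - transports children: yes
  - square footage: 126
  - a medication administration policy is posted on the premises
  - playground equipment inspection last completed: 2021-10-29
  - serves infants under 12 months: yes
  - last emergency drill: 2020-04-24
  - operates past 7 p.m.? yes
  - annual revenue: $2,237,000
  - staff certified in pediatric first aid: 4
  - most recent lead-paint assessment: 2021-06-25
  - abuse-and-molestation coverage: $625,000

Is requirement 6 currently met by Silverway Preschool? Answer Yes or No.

Yes

6. emergency evacuation plan present → met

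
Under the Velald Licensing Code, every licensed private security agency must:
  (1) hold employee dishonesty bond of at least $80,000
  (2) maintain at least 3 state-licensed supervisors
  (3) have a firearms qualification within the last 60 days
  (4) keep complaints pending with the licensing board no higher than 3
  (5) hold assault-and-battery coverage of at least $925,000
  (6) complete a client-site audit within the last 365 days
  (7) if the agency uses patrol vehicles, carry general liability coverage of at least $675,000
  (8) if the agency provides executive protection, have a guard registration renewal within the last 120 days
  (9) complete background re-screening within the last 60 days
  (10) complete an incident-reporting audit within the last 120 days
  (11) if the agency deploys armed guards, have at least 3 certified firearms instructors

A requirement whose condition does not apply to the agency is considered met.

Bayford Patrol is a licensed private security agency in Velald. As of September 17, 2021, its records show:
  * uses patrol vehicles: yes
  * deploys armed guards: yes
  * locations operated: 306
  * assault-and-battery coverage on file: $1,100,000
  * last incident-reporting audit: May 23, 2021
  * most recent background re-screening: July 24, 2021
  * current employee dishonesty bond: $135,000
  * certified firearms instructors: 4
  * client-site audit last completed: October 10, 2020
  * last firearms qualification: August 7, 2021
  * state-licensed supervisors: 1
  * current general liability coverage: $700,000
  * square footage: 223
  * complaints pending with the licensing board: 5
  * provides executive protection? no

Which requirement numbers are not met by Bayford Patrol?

2, 4

1. employee dishonesty bond $135,000 ≥ $80,000 → met
2. state-licensed supervisors 1 < 3 → not met
3. firearms qualification 41 days ago vs limit 60 → met
4. complaints pending with the licensing board 5 > 3 → not met
5. assault-and-battery coverage $1,100,000 ≥ $925,000 → met
6. client-site audit 342 days ago vs limit 365 → met
7. condition 'uses patrol vehicles' holds; general liability coverage $700,000 ≥ $675,000 → met
8. condition 'provides executive protection' does not hold → requirement n/a → met
9. background re-screening 55 days ago vs limit 60 → met
10. incident-reporting audit 117 days ago vs limit 120 → met
11. condition 'deploys armed guards' holds; certified firearms instructors 4 ≥ 3 → met
Not met: 2, 4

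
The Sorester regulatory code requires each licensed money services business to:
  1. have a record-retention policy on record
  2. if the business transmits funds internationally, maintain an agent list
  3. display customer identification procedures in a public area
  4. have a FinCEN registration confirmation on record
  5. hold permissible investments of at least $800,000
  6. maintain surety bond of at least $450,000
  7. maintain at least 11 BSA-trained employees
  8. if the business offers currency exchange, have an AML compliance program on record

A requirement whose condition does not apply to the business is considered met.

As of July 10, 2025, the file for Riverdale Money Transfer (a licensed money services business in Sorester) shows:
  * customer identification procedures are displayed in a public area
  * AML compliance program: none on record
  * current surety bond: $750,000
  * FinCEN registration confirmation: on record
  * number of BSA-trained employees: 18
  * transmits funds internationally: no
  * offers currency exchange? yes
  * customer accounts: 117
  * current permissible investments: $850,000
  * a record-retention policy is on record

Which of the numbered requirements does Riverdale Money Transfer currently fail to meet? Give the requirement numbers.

1. record-retention policy present → met
2. condition 'transmits funds internationally' does not hold → requirement n/a → met
3. customer identification procedures present → met
4. FinCEN registration confirmation present → met
5. permissible investments $850,000 ≥ $800,000 → met
6. surety bond $750,000 ≥ $450,000 → met
7. BSA-trained employees 18 ≥ 11 → met
8. condition 'offers currency exchange' holds; AML compliance program absent → not met
Not met: 8

8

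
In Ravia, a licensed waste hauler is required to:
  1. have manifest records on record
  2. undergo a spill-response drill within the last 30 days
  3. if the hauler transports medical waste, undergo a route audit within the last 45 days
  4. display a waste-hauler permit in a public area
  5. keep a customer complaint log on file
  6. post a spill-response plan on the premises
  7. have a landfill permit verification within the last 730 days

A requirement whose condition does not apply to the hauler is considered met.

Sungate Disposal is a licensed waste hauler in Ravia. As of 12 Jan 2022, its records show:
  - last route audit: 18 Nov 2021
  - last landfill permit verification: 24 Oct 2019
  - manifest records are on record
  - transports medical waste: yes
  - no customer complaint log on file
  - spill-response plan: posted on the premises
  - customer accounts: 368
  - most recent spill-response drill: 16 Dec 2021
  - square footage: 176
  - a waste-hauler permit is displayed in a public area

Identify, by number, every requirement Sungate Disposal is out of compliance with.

1. manifest records present → met
2. spill-response drill 27 days ago vs limit 30 → met
3. condition 'transports medical waste' holds; route audit 55 days ago vs limit 45 → not met
4. waste-hauler permit present → met
5. customer complaint log absent → not met
6. spill-response plan present → met
7. landfill permit verification 811 days ago vs limit 730 → not met
Not met: 3, 5, 7

3, 5, 7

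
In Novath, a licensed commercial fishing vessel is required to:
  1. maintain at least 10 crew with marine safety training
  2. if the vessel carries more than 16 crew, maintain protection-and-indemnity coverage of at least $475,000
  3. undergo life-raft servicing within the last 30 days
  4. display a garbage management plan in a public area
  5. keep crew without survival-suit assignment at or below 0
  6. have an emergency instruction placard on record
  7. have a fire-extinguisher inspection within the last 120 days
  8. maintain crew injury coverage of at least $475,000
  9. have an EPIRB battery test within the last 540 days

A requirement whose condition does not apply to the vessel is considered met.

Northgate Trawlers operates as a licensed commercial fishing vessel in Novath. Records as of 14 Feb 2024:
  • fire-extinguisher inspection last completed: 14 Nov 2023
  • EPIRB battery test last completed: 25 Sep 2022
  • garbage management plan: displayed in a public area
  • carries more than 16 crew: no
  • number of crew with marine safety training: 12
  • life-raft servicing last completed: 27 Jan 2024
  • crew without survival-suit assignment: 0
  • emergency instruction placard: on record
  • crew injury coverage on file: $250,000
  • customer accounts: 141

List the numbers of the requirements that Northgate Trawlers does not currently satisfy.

1. crew with marine safety training 12 ≥ 10 → met
2. condition 'carries more than 16 crew' does not hold → requirement n/a → met
3. life-raft servicing 18 days ago vs limit 30 → met
4. garbage management plan present → met
5. crew without survival-suit assignment 0 ≤ 0 → met
6. emergency instruction placard present → met
7. fire-extinguisher inspection 92 days ago vs limit 120 → met
8. crew injury coverage $250,000 < $475,000 → not met
9. EPIRB battery test 507 days ago vs limit 540 → met
Not met: 8

8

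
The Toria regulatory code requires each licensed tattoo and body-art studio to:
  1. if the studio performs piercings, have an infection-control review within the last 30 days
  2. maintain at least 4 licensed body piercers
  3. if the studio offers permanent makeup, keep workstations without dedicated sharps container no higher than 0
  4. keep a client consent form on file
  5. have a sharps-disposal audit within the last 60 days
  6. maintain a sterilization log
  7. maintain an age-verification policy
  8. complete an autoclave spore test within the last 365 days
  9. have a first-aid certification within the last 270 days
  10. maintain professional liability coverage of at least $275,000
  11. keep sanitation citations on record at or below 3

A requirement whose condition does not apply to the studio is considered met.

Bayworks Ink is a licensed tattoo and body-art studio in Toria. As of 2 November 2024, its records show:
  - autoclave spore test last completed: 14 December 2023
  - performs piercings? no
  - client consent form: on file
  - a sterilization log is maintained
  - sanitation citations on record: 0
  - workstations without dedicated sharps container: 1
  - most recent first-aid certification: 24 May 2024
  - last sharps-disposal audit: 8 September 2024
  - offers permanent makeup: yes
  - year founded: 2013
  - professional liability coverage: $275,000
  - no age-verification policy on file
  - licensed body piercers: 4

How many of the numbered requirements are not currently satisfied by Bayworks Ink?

2

1. condition 'performs piercings' does not hold → requirement n/a → met
2. licensed body piercers 4 ≥ 4 → met
3. condition 'offers permanent makeup' holds; workstations without dedicated sharps container 1 > 0 → not met
4. client consent form present → met
5. sharps-disposal audit 55 days ago vs limit 60 → met
6. sterilization log present → met
7. age-verification policy absent → not met
8. autoclave spore test 324 days ago vs limit 365 → met
9. first-aid certification 162 days ago vs limit 270 → met
10. professional liability coverage $275,000 ≥ $275,000 → met
11. sanitation citations on record 0 ≤ 3 → met
Not met: 2 of 11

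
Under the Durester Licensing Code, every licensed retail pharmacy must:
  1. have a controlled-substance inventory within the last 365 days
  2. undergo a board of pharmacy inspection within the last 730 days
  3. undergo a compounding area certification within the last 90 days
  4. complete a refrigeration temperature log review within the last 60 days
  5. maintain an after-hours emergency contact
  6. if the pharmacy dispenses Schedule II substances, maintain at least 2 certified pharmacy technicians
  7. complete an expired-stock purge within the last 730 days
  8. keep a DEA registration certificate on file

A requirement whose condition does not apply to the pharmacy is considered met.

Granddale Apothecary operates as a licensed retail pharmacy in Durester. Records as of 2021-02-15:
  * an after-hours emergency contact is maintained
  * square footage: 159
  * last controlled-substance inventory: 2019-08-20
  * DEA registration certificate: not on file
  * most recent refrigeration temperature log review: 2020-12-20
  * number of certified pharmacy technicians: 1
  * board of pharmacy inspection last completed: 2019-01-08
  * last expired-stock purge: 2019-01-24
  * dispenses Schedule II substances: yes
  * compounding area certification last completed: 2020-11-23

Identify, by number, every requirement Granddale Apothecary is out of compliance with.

1, 2, 6, 7, 8

1. controlled-substance inventory 545 days ago vs limit 365 → not met
2. board of pharmacy inspection 769 days ago vs limit 730 → not met
3. compounding area certification 84 days ago vs limit 90 → met
4. refrigeration temperature log review 57 days ago vs limit 60 → met
5. after-hours emergency contact present → met
6. condition 'dispenses Schedule II substances' holds; certified pharmacy technicians 1 < 2 → not met
7. expired-stock purge 753 days ago vs limit 730 → not met
8. DEA registration certificate absent → not met
Not met: 1, 2, 6, 7, 8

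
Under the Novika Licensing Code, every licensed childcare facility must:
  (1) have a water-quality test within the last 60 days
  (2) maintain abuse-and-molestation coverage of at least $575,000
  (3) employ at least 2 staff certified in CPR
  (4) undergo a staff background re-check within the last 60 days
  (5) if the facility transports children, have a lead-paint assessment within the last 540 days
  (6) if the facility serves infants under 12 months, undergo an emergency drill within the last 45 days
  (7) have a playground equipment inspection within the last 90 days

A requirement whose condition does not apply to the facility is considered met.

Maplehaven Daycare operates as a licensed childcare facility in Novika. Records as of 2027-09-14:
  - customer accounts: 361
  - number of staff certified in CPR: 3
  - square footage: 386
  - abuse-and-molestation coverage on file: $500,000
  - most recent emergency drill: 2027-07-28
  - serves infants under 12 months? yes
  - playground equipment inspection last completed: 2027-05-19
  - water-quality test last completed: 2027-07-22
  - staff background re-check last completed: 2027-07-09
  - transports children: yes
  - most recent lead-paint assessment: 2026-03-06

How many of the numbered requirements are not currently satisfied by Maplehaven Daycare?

5

1. water-quality test 54 days ago vs limit 60 → met
2. abuse-and-molestation coverage $500,000 < $575,000 → not met
3. staff certified in CPR 3 ≥ 2 → met
4. staff background re-check 67 days ago vs limit 60 → not met
5. condition 'transports children' holds; lead-paint assessment 557 days ago vs limit 540 → not met
6. condition 'serves infants under 12 months' holds; emergency drill 48 days ago vs limit 45 → not met
7. playground equipment inspection 118 days ago vs limit 90 → not met
Not met: 5 of 7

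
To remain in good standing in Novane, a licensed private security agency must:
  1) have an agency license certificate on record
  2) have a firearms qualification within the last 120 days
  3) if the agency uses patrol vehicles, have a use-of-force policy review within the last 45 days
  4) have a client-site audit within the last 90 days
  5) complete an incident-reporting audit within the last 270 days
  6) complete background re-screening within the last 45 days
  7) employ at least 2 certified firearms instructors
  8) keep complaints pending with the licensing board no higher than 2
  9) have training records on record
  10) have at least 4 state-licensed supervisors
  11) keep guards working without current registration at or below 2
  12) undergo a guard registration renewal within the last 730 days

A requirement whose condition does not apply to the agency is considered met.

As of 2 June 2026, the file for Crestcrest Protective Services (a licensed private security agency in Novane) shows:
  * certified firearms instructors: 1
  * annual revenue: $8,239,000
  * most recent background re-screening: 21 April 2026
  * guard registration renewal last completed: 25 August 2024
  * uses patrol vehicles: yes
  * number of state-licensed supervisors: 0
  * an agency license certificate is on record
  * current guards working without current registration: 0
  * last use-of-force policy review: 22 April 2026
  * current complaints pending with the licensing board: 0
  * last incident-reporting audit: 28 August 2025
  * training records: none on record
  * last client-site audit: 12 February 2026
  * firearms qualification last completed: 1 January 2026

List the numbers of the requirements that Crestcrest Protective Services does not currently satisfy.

2, 4, 5, 7, 9, 10

1. agency license certificate present → met
2. firearms qualification 152 days ago vs limit 120 → not met
3. condition 'uses patrol vehicles' holds; use-of-force policy review 41 days ago vs limit 45 → met
4. client-site audit 110 days ago vs limit 90 → not met
5. incident-reporting audit 278 days ago vs limit 270 → not met
6. background re-screening 42 days ago vs limit 45 → met
7. certified firearms instructors 1 < 2 → not met
8. complaints pending with the licensing board 0 ≤ 2 → met
9. training records absent → not met
10. state-licensed supervisors 0 < 4 → not met
11. guards working without current registration 0 ≤ 2 → met
12. guard registration renewal 646 days ago vs limit 730 → met
Not met: 2, 4, 5, 7, 9, 10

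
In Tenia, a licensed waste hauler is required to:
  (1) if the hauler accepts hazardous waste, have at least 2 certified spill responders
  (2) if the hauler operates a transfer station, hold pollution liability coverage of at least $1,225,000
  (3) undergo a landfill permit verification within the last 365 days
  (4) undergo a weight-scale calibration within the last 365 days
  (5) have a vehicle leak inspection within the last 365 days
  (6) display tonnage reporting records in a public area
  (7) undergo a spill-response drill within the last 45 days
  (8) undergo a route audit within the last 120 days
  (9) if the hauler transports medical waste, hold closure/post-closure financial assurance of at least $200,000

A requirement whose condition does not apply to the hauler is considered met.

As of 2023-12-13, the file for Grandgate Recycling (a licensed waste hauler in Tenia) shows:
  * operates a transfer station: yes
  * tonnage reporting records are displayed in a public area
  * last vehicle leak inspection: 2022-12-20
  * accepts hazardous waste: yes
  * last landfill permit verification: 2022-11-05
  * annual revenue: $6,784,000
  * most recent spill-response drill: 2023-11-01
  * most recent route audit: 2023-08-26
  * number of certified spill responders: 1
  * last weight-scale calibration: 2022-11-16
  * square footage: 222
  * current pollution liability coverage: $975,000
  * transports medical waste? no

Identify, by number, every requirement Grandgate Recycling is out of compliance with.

1, 2, 3, 4

1. condition 'accepts hazardous waste' holds; certified spill responders 1 < 2 → not met
2. condition 'operates a transfer station' holds; pollution liability coverage $975,000 < $1,225,000 → not met
3. landfill permit verification 403 days ago vs limit 365 → not met
4. weight-scale calibration 392 days ago vs limit 365 → not met
5. vehicle leak inspection 358 days ago vs limit 365 → met
6. tonnage reporting records present → met
7. spill-response drill 42 days ago vs limit 45 → met
8. route audit 109 days ago vs limit 120 → met
9. condition 'transports medical waste' does not hold → requirement n/a → met
Not met: 1, 2, 3, 4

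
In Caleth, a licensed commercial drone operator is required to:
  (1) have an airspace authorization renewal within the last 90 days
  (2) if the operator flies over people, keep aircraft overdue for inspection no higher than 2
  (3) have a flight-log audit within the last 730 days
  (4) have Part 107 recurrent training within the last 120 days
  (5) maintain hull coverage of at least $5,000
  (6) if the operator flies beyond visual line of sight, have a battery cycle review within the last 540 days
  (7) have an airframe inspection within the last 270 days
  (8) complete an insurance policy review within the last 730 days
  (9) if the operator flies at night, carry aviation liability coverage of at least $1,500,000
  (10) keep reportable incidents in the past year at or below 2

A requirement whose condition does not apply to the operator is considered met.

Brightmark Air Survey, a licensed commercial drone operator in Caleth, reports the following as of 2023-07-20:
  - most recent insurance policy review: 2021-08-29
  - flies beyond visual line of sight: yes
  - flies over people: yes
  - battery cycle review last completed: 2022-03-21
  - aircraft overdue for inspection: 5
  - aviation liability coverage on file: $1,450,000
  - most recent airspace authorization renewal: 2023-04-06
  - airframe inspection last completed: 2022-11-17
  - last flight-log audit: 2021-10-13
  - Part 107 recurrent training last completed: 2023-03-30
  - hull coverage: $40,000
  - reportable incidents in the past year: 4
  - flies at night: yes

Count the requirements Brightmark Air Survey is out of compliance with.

4

1. airspace authorization renewal 105 days ago vs limit 90 → not met
2. condition 'flies over people' holds; aircraft overdue for inspection 5 > 2 → not met
3. flight-log audit 645 days ago vs limit 730 → met
4. Part 107 recurrent training 112 days ago vs limit 120 → met
5. hull coverage $40,000 ≥ $5,000 → met
6. condition 'flies beyond visual line of sight' holds; battery cycle review 486 days ago vs limit 540 → met
7. airframe inspection 245 days ago vs limit 270 → met
8. insurance policy review 690 days ago vs limit 730 → met
9. condition 'flies at night' holds; aviation liability coverage $1,450,000 < $1,500,000 → not met
10. reportable incidents in the past year 4 > 2 → not met
Not met: 4 of 10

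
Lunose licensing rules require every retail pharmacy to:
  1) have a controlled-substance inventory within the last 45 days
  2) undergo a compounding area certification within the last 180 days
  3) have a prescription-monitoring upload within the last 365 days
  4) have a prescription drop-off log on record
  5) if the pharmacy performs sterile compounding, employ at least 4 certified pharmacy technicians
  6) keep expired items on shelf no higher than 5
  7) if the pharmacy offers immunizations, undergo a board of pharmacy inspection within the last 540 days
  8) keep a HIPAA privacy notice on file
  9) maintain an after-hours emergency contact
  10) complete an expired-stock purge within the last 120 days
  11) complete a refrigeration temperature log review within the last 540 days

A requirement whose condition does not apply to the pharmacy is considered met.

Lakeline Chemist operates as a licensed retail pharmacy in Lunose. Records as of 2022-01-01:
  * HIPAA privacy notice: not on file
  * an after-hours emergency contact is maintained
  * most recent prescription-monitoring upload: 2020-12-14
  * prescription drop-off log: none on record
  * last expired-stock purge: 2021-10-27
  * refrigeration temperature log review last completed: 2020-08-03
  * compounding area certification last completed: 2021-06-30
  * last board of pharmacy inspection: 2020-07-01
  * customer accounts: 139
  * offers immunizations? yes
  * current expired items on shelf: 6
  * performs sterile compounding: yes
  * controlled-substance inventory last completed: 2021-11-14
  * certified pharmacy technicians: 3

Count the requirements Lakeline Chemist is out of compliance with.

1. controlled-substance inventory 48 days ago vs limit 45 → not met
2. compounding area certification 185 days ago vs limit 180 → not met
3. prescription-monitoring upload 383 days ago vs limit 365 → not met
4. prescription drop-off log absent → not met
5. condition 'performs sterile compounding' holds; certified pharmacy technicians 3 < 4 → not met
6. expired items on shelf 6 > 5 → not met
7. condition 'offers immunizations' holds; board of pharmacy inspection 549 days ago vs limit 540 → not met
8. HIPAA privacy notice absent → not met
9. after-hours emergency contact present → met
10. expired-stock purge 66 days ago vs limit 120 → met
11. refrigeration temperature log review 516 days ago vs limit 540 → met
Not met: 8 of 11

8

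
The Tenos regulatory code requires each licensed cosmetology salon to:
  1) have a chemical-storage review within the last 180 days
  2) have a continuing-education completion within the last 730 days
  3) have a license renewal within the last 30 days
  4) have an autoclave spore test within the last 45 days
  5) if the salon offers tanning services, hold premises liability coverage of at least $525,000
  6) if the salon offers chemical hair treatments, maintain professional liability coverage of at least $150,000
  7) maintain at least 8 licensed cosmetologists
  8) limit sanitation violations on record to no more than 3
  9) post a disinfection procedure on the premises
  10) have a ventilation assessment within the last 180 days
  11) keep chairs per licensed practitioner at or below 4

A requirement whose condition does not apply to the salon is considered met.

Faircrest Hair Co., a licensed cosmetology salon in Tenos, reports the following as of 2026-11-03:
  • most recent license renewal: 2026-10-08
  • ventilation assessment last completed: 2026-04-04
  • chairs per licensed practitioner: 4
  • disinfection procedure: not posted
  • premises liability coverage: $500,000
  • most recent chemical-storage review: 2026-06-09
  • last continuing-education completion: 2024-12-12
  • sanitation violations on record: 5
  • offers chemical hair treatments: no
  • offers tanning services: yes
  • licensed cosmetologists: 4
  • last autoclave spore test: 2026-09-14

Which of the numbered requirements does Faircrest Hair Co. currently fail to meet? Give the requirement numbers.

1. chemical-storage review 147 days ago vs limit 180 → met
2. continuing-education completion 691 days ago vs limit 730 → met
3. license renewal 26 days ago vs limit 30 → met
4. autoclave spore test 50 days ago vs limit 45 → not met
5. condition 'offers tanning services' holds; premises liability coverage $500,000 < $525,000 → not met
6. condition 'offers chemical hair treatments' does not hold → requirement n/a → met
7. licensed cosmetologists 4 < 8 → not met
8. sanitation violations on record 5 > 3 → not met
9. disinfection procedure absent → not met
10. ventilation assessment 213 days ago vs limit 180 → not met
11. chairs per licensed practitioner 4 ≤ 4 → met
Not met: 4, 5, 7, 8, 9, 10

4, 5, 7, 8, 9, 10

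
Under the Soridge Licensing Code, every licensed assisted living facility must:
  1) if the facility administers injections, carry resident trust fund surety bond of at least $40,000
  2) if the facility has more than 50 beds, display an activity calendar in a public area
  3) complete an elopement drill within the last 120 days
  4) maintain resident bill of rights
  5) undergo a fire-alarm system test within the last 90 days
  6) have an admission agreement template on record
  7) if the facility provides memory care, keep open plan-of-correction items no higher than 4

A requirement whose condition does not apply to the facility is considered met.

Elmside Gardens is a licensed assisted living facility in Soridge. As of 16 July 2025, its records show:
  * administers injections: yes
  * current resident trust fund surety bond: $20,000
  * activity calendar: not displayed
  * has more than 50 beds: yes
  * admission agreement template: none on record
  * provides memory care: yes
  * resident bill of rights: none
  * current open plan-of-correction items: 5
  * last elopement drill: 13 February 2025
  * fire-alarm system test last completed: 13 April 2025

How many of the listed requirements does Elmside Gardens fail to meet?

1. condition 'administers injections' holds; resident trust fund surety bond $20,000 < $40,000 → not met
2. condition 'has more than 50 beds' holds; activity calendar absent → not met
3. elopement drill 153 days ago vs limit 120 → not met
4. resident bill of rights absent → not met
5. fire-alarm system test 94 days ago vs limit 90 → not met
6. admission agreement template absent → not met
7. condition 'provides memory care' holds; open plan-of-correction items 5 > 4 → not met
Not met: 7 of 7

7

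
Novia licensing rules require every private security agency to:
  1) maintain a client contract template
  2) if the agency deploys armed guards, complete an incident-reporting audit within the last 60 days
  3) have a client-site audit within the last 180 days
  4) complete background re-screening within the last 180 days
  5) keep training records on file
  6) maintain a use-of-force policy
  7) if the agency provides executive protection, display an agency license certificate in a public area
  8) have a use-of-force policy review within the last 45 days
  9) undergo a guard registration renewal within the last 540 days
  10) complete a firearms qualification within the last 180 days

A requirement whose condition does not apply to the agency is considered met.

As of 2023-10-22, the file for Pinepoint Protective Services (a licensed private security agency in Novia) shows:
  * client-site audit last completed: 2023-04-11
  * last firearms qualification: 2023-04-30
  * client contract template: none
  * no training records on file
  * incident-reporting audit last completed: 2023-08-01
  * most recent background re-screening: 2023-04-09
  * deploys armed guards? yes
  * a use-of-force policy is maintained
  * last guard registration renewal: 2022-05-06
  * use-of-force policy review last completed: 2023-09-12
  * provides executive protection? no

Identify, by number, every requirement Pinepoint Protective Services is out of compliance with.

1, 2, 3, 4, 5

1. client contract template absent → not met
2. condition 'deploys armed guards' holds; incident-reporting audit 82 days ago vs limit 60 → not met
3. client-site audit 194 days ago vs limit 180 → not met
4. background re-screening 196 days ago vs limit 180 → not met
5. training records absent → not met
6. use-of-force policy present → met
7. condition 'provides executive protection' does not hold → requirement n/a → met
8. use-of-force policy review 40 days ago vs limit 45 → met
9. guard registration renewal 534 days ago vs limit 540 → met
10. firearms qualification 175 days ago vs limit 180 → met
Not met: 1, 2, 3, 4, 5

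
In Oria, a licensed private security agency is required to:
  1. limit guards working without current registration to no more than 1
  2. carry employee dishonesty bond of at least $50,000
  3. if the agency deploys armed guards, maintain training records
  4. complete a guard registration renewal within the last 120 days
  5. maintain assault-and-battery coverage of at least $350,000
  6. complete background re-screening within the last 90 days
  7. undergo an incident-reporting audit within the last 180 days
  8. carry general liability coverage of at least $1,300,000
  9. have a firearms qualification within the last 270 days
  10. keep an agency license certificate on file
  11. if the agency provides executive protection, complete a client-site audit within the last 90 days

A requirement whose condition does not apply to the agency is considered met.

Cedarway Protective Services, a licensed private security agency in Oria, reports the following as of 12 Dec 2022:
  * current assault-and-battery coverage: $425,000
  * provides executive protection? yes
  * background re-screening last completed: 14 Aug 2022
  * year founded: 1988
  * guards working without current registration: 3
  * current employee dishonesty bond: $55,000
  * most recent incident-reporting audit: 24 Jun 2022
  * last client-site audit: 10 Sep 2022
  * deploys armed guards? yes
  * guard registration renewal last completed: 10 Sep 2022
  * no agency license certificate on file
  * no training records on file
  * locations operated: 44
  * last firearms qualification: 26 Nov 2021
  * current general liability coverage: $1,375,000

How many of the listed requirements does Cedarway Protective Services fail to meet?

6

1. guards working without current registration 3 > 1 → not met
2. employee dishonesty bond $55,000 ≥ $50,000 → met
3. condition 'deploys armed guards' holds; training records absent → not met
4. guard registration renewal 93 days ago vs limit 120 → met
5. assault-and-battery coverage $425,000 ≥ $350,000 → met
6. background re-screening 120 days ago vs limit 90 → not met
7. incident-reporting audit 171 days ago vs limit 180 → met
8. general liability coverage $1,375,000 ≥ $1,300,000 → met
9. firearms qualification 381 days ago vs limit 270 → not met
10. agency license certificate absent → not met
11. condition 'provides executive protection' holds; client-site audit 93 days ago vs limit 90 → not met
Not met: 6 of 11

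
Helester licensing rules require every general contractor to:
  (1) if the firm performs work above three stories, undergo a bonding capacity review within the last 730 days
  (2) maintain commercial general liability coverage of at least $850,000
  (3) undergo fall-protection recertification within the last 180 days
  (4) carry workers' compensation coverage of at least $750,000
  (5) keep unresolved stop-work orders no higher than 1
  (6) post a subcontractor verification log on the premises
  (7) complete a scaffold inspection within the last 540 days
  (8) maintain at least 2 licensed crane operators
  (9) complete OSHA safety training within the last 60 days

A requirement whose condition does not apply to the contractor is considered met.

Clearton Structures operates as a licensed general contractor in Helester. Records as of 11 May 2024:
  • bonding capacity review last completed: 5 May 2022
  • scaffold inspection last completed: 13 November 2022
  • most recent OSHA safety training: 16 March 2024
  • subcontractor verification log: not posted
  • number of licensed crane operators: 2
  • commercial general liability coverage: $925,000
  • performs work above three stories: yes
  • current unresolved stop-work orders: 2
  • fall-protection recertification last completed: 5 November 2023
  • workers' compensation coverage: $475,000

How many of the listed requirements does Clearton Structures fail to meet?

6

1. condition 'performs work above three stories' holds; bonding capacity review 737 days ago vs limit 730 → not met
2. commercial general liability coverage $925,000 ≥ $850,000 → met
3. fall-protection recertification 188 days ago vs limit 180 → not met
4. workers' compensation coverage $475,000 < $750,000 → not met
5. unresolved stop-work orders 2 > 1 → not met
6. subcontractor verification log absent → not met
7. scaffold inspection 545 days ago vs limit 540 → not met
8. licensed crane operators 2 ≥ 2 → met
9. OSHA safety training 56 days ago vs limit 60 → met
Not met: 6 of 9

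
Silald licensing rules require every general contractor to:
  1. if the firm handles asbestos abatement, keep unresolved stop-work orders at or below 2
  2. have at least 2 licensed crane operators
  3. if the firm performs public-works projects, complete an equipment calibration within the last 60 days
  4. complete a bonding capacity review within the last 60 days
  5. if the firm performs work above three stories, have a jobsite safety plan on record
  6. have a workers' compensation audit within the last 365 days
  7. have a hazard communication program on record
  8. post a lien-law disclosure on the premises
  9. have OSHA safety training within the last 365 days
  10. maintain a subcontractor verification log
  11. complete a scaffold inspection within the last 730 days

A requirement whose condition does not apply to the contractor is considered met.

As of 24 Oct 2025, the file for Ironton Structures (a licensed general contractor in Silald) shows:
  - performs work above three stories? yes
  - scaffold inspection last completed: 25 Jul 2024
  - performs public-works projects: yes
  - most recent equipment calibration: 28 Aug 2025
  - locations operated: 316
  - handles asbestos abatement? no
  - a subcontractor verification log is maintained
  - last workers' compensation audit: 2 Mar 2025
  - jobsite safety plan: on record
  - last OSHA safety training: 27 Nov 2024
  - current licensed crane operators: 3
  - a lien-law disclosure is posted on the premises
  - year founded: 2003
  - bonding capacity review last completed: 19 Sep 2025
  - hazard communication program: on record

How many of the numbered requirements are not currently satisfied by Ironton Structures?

1. condition 'handles asbestos abatement' does not hold → requirement n/a → met
2. licensed crane operators 3 ≥ 2 → met
3. condition 'performs public-works projects' holds; equipment calibration 57 days ago vs limit 60 → met
4. bonding capacity review 35 days ago vs limit 60 → met
5. condition 'performs work above three stories' holds; jobsite safety plan present → met
6. workers' compensation audit 236 days ago vs limit 365 → met
7. hazard communication program present → met
8. lien-law disclosure present → met
9. OSHA safety training 331 days ago vs limit 365 → met
10. subcontractor verification log present → met
11. scaffold inspection 456 days ago vs limit 730 → met
Not met: 0 of 11

0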